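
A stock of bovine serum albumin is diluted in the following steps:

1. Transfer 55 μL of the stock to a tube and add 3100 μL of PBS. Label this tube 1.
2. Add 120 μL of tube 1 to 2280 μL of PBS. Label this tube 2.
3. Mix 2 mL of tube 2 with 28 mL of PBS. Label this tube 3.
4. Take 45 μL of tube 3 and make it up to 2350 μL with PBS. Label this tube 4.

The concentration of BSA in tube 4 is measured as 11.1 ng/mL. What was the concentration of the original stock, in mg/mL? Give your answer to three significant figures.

9.98 mg/mL

Step 1: 55 μL + 3100 μL = 3155 μL total → factor 3155/55 = 57.364
Step 2: 120 μL + 2280 μL = 2400 μL total → factor 2400/120 = 20
Step 3: 2 mL + 28 mL = 30 mL total → factor 30/2 = 15
Step 4: 45 μL brought to 2350 μL → factor 2350/45 = 52.222
Overall dilution factor = 57.364 × 20 × 15 × 52.222 = 8.987 × 10^5
Stock = 11.1 ng/mL × 8.987 × 10^5 = 9.976 × 10^6 ng/mL = 9.98 mg/mL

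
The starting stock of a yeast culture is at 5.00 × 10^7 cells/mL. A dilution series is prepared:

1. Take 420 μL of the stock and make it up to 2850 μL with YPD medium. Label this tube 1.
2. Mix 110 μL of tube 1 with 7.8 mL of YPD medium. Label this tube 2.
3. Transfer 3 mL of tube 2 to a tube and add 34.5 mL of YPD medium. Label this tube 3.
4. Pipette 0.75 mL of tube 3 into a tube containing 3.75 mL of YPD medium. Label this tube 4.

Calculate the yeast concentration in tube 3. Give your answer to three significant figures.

Step 1: 420 μL brought to 2850 μL → factor 2850/420 = 6.7857
Step 2: 110 μL + 7.8 mL = 7910 μL total → factor 7910/110 = 71.909
Step 3: 3 mL + 34.5 mL = 37.5 mL total → factor 37.5/3 = 12.5
Dilution factor through tube 3 = 6.7857 × 71.909 × 12.5 = 6099.4
[tube 3] = 5.00 × 10^7 cells/mL / 6099.4 = 8.20 × 10^3 cells/mL

8.20 × 10^3 cells/mL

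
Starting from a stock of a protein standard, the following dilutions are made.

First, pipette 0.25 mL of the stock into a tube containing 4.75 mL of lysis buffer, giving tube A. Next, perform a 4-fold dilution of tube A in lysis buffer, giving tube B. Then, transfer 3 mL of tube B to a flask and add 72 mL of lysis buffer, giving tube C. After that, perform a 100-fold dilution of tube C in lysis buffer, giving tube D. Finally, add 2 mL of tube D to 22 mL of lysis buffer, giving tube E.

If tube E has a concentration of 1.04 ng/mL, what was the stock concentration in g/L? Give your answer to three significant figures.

Step 1: 0.25 mL + 4.75 mL = 5 mL total → factor 5/0.25 = 20
Step 2: 4-fold → factor 4
Step 3: 3 mL + 72 mL = 75 mL total → factor 75/3 = 25
Step 4: 100-fold → factor 100
Step 5: 2 mL + 22 mL = 24 mL total → factor 24/2 = 12
Overall dilution factor = 20 × 4 × 25 × 100 × 12 = 2.4 × 10^6
Stock = 1.04 ng/mL × 2.4 × 10^6 = 2.496 × 10^6 ng/mL = 2.50 g/L

2.50 g/L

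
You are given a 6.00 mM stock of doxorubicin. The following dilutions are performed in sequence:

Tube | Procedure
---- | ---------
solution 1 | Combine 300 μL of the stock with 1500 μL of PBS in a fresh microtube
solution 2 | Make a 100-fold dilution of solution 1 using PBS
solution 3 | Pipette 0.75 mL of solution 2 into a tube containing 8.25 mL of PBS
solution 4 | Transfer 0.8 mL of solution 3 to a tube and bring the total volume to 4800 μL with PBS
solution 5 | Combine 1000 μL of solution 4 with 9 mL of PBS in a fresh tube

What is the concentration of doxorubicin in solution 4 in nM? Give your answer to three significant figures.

Step 1: 300 μL + 1500 μL = 1800 μL total → factor 1800/300 = 6
Step 2: 100-fold → factor 100
Step 3: 0.75 mL + 8.25 mL = 9 mL total → factor 9/0.75 = 12
Step 4: 0.8 mL brought to 4800 μL → factor 4.8/0.8 = 6
Dilution factor through solution 4 = 6 × 100 × 12 × 6 = 43200
[solution 4] = 6.00 mM / 43200 = 0.0001389 mM = 139 nM

139 nM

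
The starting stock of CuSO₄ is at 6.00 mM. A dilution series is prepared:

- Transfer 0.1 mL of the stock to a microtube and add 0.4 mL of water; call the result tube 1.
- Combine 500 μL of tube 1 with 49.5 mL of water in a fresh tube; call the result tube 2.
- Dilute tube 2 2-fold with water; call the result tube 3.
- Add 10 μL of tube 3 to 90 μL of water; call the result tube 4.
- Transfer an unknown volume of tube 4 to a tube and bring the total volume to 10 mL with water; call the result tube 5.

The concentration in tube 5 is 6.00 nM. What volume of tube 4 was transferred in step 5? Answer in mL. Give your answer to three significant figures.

Step 1: 0.1 mL + 0.4 mL = 0.5 mL total → factor 0.5/0.1 = 5
Step 2: 500 μL + 49.5 mL = 50000 μL total → factor 50000/500 = 100
Step 3: 2-fold → factor 2
Step 4: 10 μL + 90 μL = 100 μL total → factor 100/10 = 10
Step 5: v brought to 10 mL → factor = 10 mL/v
Product of known-step factors = 10000
Overall factor = 6.00 mM / (6.00 nM) = 1 × 10^6
Step-5 factor = 1 × 10^6 / 10000 = 100
v = 10 mL / 100 = 0.100 mL

0.100 mL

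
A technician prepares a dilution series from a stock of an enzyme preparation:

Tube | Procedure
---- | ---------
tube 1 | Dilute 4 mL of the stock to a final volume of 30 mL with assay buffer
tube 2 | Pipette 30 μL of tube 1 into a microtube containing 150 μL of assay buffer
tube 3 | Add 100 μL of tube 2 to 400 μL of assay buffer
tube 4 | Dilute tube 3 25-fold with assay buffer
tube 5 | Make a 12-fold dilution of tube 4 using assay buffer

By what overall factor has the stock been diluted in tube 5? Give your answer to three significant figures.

6.75 × 10^4

Step 1: 4 mL brought to 30 mL → factor 30/4 = 7.5
Step 2: 30 μL + 150 μL = 180 μL total → factor 180/30 = 6
Step 3: 100 μL + 400 μL = 500 μL total → factor 500/100 = 5
Step 4: 25-fold → factor 25
Step 5: 12-fold → factor 12
Overall dilution factor = 7.5 × 6 × 5 × 25 × 12 = 67500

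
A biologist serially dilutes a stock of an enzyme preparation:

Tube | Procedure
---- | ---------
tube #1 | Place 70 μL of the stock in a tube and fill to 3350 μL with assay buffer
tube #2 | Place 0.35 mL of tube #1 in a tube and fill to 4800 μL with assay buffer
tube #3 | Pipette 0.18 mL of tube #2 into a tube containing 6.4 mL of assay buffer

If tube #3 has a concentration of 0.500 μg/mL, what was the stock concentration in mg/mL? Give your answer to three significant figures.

12.0 mg/mL

Step 1: 70 μL brought to 3350 μL → factor 3350/70 = 47.857
Step 2: 0.35 mL brought to 4800 μL → factor 4.8/0.35 = 13.714
Step 3: 0.18 mL + 6.4 mL = 6.58 mL total → factor 6.58/0.18 = 36.556
Overall dilution factor = 47.857 × 13.714 × 36.556 = 23992
Stock = 0.500 μg/mL × 23992 = 1.200 × 10^4 μg/mL = 12.0 mg/mL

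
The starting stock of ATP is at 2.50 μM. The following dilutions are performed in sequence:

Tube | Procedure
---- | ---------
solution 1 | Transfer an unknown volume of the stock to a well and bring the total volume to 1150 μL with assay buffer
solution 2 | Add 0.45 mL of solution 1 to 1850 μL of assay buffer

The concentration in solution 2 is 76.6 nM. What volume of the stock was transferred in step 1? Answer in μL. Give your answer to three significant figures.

Step 1: v brought to 1150 μL → factor = 1150 μL/v
Step 2: 0.45 mL + 1850 μL = 2.3 mL total → factor 2.3/0.45 = 5.1111
Product of known-step factors = 5.1111
Overall factor = 2.50 μM / (76.6 nM) = 32.637
Step-1 factor = 32.637 / 5.1111 = 6.3855
v = 1150 μL / 6.3855 = 180 μL

180 μL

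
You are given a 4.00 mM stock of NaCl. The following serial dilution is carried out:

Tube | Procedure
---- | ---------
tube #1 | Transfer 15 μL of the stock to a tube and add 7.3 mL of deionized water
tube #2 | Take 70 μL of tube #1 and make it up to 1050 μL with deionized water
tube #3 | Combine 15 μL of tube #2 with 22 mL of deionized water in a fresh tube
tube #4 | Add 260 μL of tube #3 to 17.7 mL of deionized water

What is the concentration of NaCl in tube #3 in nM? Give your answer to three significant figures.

Step 1: 15 μL + 7.3 mL = 7315 μL total → factor 7315/15 = 487.67
Step 2: 70 μL brought to 1050 μL → factor 1050/70 = 15
Step 3: 15 μL + 22 mL = 22015 μL total → factor 22015/15 = 1467.7
Dilution factor through tube #3 = 487.67 × 15 × 1467.7 = 1.0736 × 10^7
[tube #3] = 4.00 mM / 1.0736 × 10^7 = 3.726 × 10^-7 mM = 0.373 nM

0.373 nM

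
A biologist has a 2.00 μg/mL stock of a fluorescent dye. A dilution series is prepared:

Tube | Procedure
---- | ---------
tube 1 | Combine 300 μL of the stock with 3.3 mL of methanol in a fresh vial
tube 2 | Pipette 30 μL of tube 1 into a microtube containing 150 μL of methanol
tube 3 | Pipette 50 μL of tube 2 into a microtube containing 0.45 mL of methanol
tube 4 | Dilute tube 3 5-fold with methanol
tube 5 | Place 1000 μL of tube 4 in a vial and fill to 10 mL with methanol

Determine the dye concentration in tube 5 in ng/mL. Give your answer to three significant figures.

Step 1: 300 μL + 3.3 mL = 3600 μL total → factor 3600/300 = 12
Step 2: 30 μL + 150 μL = 180 μL total → factor 180/30 = 6
Step 3: 50 μL + 0.45 mL = 500 μL total → factor 500/50 = 10
Step 4: 5-fold → factor 5
Step 5: 1000 μL brought to 10 mL → factor 10000/1000 = 10
Overall dilution factor = 12 × 6 × 10 × 5 × 10 = 36000
Final = 2.00 μg/mL / 36000 = 5.556 × 10^-5 μg/mL = 0.0556 ng/mL

0.0556 ng/mL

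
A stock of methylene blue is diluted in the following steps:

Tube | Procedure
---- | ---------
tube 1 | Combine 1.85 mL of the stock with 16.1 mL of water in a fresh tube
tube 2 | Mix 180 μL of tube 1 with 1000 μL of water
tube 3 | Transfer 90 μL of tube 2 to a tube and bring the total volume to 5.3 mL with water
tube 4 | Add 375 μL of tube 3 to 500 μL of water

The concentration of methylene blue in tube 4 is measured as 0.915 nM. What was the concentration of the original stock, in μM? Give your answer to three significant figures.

8.00 μM

Step 1: 1.85 mL + 16.1 mL = 17.95 mL total → factor 17.95/1.85 = 9.7027
Step 2: 180 μL + 1000 μL = 1180 μL total → factor 1180/180 = 6.5556
Step 3: 90 μL brought to 5.3 mL → factor 5300/90 = 58.889
Step 4: 375 μL + 500 μL = 875 μL total → factor 875/375 = 2.3333
Overall dilution factor = 9.7027 × 6.5556 × 58.889 × 2.3333 = 8740
Stock = 0.915 nM × 8740 = 7997 nM = 8.00 μM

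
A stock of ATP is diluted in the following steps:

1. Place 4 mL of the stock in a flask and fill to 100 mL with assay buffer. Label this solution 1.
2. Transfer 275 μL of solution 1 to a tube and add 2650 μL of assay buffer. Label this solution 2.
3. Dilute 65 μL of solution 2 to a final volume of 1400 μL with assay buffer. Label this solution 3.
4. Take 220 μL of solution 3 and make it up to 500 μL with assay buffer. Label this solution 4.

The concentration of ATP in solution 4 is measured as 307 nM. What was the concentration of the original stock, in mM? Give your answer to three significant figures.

Step 1: 4 mL brought to 100 mL → factor 100/4 = 25
Step 2: 275 μL + 2650 μL = 2925 μL total → factor 2925/275 = 10.636
Step 3: 65 μL brought to 1400 μL → factor 1400/65 = 21.538
Step 4: 220 μL brought to 500 μL → factor 500/220 = 2.2727
Overall dilution factor = 25 × 10.636 × 21.538 × 2.2727 = 13017
Stock = 307 nM × 13017 = 3.996 × 10^6 nM = 4.00 mM

4.00 mM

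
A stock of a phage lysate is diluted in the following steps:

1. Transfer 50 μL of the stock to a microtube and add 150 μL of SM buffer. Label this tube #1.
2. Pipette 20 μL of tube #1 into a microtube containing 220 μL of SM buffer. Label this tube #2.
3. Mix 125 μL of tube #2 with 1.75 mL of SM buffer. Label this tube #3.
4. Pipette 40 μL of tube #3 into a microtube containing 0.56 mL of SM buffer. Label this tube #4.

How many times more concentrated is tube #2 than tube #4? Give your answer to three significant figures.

Step 1: 50 μL + 150 μL = 200 μL total → factor 200/50 = 4
Step 2: 20 μL + 220 μL = 240 μL total → factor 240/20 = 12
Step 3: 125 μL + 1.75 mL = 1875 μL total → factor 1875/125 = 15
Step 4: 40 μL + 0.56 mL = 600 μL total → factor 600/40 = 15
Dilution factor to tube #2 = 48; to tube #4 = 10800
[tube #2]/[tube #4] = (factor to tube #4)/(factor to tube #2) = 10800/48 = 225

225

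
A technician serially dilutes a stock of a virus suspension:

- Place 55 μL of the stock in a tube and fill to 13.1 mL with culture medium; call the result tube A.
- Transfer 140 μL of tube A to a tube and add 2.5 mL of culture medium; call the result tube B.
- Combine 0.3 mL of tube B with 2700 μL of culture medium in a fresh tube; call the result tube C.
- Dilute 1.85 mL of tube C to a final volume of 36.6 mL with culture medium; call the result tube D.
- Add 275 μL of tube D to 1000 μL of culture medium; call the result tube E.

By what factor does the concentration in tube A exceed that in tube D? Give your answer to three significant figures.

Step 1: 55 μL brought to 13.1 mL → factor 13100/55 = 238.18
Step 2: 140 μL + 2.5 mL = 2640 μL total → factor 2640/140 = 18.857
Step 3: 0.3 mL + 2700 μL = 3 mL total → factor 3/0.3 = 10
Step 4: 1.85 mL brought to 36.6 mL → factor 36.6/1.85 = 19.784
Dilution factor to tube A = 238.18; to tube D = 8.8857 × 10^5
[tube A]/[tube D] = (factor to tube D)/(factor to tube A) = 8.8857 × 10^5/238.18 = 3.73 × 10^3

3.73 × 10^3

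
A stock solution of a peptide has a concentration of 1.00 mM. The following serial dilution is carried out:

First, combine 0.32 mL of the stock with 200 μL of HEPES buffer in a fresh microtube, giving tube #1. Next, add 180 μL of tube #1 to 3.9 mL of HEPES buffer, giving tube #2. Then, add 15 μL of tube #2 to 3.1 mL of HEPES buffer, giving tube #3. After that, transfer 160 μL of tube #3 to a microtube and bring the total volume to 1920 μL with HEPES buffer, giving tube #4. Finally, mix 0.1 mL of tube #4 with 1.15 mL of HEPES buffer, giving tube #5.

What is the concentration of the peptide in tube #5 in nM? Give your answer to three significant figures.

Step 1: 0.32 mL + 200 μL = 0.52 mL total → factor 0.52/0.32 = 1.625
Step 2: 180 μL + 3.9 mL = 4080 μL total → factor 4080/180 = 22.667
Step 3: 15 μL + 3.1 mL = 3115 μL total → factor 3115/15 = 207.67
Step 4: 160 μL brought to 1920 μL → factor 1920/160 = 12
Step 5: 0.1 mL + 1.15 mL = 1.25 mL total → factor 1.25/0.1 = 12.5
Overall dilution factor = 1.625 × 22.667 × 207.67 × 12 × 12.5 = 1.1474 × 10^6
Final = 1.00 mM / 1.1474 × 10^6 = 8.716 × 10^-7 mM = 0.872 nM

0.872 nM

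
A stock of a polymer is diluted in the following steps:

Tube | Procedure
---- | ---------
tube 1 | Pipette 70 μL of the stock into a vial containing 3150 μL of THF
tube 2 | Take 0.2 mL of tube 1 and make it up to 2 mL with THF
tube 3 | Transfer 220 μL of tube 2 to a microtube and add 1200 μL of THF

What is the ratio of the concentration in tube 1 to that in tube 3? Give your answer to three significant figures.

64.5

Step 1: 70 μL + 3150 μL = 3220 μL total → factor 3220/70 = 46
Step 2: 0.2 mL brought to 2 mL → factor 2/0.2 = 10
Step 3: 220 μL + 1200 μL = 1420 μL total → factor 1420/220 = 6.4545
Dilution factor to tube 1 = 46; to tube 3 = 2969.1
[tube 1]/[tube 3] = (factor to tube 3)/(factor to tube 1) = 2969.1/46 = 64.5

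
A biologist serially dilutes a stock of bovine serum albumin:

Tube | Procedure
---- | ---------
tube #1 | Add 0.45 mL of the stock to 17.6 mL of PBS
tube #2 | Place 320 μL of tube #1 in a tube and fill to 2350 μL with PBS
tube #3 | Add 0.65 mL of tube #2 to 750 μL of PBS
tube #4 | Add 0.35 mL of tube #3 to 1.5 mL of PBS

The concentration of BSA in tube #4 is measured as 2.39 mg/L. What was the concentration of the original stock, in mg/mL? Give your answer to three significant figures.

Step 1: 0.45 mL + 17.6 mL = 18.05 mL total → factor 18.05/0.45 = 40.111
Step 2: 320 μL brought to 2350 μL → factor 2350/320 = 7.3438
Step 3: 0.65 mL + 750 μL = 1.4 mL total → factor 1.4/0.65 = 2.1538
Step 4: 0.35 mL + 1.5 mL = 1.85 mL total → factor 1.85/0.35 = 5.2857
Overall dilution factor = 40.111 × 7.3438 × 2.1538 × 5.2857 = 3353.5
Stock = 2.39 mg/L × 3353.5 = 8015 mg/L = 8.01 mg/mL

8.01 mg/mL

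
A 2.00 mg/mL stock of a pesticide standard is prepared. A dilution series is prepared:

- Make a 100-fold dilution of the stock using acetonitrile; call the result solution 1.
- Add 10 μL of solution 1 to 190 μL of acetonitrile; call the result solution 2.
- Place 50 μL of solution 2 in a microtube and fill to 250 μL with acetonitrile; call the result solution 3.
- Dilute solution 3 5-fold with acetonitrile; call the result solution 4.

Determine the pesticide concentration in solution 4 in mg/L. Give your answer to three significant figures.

Step 1: 100-fold → factor 100
Step 2: 10 μL + 190 μL = 200 μL total → factor 200/10 = 20
Step 3: 50 μL brought to 250 μL → factor 250/50 = 5
Step 4: 5-fold → factor 5
Overall dilution factor = 100 × 20 × 5 × 5 = 50000
Final = 2.00 mg/mL / 50000 = 4.000 × 10^-5 mg/mL = 0.0400 mg/L

0.0400 mg/L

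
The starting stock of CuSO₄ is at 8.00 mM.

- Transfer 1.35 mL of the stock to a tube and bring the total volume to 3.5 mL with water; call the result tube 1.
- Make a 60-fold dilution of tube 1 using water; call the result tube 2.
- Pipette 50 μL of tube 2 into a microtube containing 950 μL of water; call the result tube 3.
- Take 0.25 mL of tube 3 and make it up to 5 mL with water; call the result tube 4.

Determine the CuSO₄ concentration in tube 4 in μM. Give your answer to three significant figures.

0.129 μM

Step 1: 1.35 mL brought to 3.5 mL → factor 3.5/1.35 = 2.5926
Step 2: 60-fold → factor 60
Step 3: 50 μL + 950 μL = 1000 μL total → factor 1000/50 = 20
Step 4: 0.25 mL brought to 5 mL → factor 5/0.25 = 20
Overall dilution factor = 2.5926 × 60 × 20 × 20 = 62222
Final = 8.00 mM / 62222 = 0.0001286 mM = 0.129 μM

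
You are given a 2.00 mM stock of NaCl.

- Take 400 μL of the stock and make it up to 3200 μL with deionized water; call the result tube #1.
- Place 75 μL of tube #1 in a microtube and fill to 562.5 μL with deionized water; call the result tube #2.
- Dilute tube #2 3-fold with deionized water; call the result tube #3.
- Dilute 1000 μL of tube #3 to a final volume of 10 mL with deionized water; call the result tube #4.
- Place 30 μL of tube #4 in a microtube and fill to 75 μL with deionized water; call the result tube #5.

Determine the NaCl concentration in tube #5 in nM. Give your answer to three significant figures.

Step 1: 400 μL brought to 3200 μL → factor 3200/400 = 8
Step 2: 75 μL brought to 562.5 μL → factor 562.5/75 = 7.5
Step 3: 3-fold → factor 3
Step 4: 1000 μL brought to 10 mL → factor 10000/1000 = 10
Step 5: 30 μL brought to 75 μL → factor 75/30 = 2.5
Overall dilution factor = 8 × 7.5 × 3 × 10 × 2.5 = 4500
Final = 2.00 mM / 4500 = 0.0004444 mM = 444 nM

444 nM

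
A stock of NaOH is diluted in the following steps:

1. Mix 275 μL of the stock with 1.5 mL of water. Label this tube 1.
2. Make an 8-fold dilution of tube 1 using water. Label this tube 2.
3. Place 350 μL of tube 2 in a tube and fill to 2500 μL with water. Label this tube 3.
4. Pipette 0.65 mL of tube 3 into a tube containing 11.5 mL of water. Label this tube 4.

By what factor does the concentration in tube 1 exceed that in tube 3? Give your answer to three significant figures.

Step 1: 275 μL + 1.5 mL = 1775 μL total → factor 1775/275 = 6.4545
Step 2: 8-fold → factor 8
Step 3: 350 μL brought to 2500 μL → factor 2500/350 = 7.1429
Dilution factor to tube 1 = 6.4545; to tube 3 = 368.83
[tube 1]/[tube 3] = (factor to tube 3)/(factor to tube 1) = 368.83/6.4545 = 57.1

57.1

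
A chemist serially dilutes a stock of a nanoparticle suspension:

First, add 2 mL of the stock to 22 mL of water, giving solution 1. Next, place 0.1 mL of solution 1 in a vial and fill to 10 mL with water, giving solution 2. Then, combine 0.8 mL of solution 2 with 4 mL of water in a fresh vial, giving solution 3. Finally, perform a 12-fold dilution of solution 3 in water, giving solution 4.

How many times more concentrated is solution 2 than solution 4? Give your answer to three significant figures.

Step 1: 2 mL + 22 mL = 24 mL total → factor 24/2 = 12
Step 2: 0.1 mL brought to 10 mL → factor 10/0.1 = 100
Step 3: 0.8 mL + 4 mL = 4.8 mL total → factor 4.8/0.8 = 6
Step 4: 12-fold → factor 12
Dilution factor to solution 2 = 1200; to solution 4 = 86400
[solution 2]/[solution 4] = (factor to solution 4)/(factor to solution 2) = 86400/1200 = 72.0

72.0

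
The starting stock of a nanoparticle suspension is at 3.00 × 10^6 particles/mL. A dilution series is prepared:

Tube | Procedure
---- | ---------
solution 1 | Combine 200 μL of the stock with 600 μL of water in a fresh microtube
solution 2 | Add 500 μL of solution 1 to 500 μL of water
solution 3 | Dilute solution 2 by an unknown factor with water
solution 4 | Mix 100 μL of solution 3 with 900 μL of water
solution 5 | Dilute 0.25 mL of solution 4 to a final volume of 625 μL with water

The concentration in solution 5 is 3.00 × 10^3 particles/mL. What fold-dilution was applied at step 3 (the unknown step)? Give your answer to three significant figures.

5.00-fold

Step 1: 200 μL + 600 μL = 800 μL total → factor 800/200 = 4
Step 2: 500 μL + 500 μL = 1000 μL total → factor 1000/500 = 2
Step 3: unknown factor x
Step 4: 100 μL + 900 μL = 1000 μL total → factor 1000/100 = 10
Step 5: 0.25 mL brought to 625 μL → factor 0.625/0.25 = 2.5
Product of known-step factors = 200
Overall factor = 3.00 × 10^6 particles/mL / (3.00 × 10^3 particles/mL) = 1000
x = 1000 / 200 = 5.00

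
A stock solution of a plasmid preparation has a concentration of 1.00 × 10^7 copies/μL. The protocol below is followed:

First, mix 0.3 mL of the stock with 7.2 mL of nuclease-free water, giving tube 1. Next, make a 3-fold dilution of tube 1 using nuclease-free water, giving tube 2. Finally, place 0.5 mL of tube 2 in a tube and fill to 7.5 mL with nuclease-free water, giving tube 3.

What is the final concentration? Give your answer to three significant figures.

8.89 × 10^3 copies/μL

Step 1: 0.3 mL + 7.2 mL = 7.5 mL total → factor 7.5/0.3 = 25
Step 2: 3-fold → factor 3
Step 3: 0.5 mL brought to 7.5 mL → factor 7.5/0.5 = 15
Overall dilution factor = 25 × 3 × 15 = 1125
Final = 1.00 × 10^7 copies/μL / 1125 = 8.89 × 10^3 copies/μL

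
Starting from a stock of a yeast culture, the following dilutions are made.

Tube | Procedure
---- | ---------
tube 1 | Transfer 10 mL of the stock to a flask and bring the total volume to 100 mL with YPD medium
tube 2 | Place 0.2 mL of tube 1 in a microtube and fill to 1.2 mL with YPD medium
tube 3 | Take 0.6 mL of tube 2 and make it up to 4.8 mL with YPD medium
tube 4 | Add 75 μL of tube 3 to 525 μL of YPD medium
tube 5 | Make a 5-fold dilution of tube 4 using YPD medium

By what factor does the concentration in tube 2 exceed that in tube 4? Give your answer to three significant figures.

Step 1: 10 mL brought to 100 mL → factor 100/10 = 10
Step 2: 0.2 mL brought to 1.2 mL → factor 1.2/0.2 = 6
Step 3: 0.6 mL brought to 4.8 mL → factor 4.8/0.6 = 8
Step 4: 75 μL + 525 μL = 600 μL total → factor 600/75 = 8
Dilution factor to tube 2 = 60; to tube 4 = 3840
[tube 2]/[tube 4] = (factor to tube 4)/(factor to tube 2) = 3840/60 = 64.0

64.0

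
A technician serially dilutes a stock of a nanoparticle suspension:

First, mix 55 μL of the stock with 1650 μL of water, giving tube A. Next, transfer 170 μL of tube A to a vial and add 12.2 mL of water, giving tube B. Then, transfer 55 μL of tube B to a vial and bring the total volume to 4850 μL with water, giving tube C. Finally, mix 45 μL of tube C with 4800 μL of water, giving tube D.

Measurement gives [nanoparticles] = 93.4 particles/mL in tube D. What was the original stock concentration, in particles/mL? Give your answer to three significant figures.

2.00 × 10^9 particles/mL

Step 1: 55 μL + 1650 μL = 1705 μL total → factor 1705/55 = 31
Step 2: 170 μL + 12.2 mL = 12370 μL total → factor 12370/170 = 72.765
Step 3: 55 μL brought to 4850 μL → factor 4850/55 = 88.182
Step 4: 45 μL + 4800 μL = 4845 μL total → factor 4845/45 = 107.67
Overall dilution factor = 31 × 72.765 × 88.182 × 107.67 = 2.1416 × 10^7
Stock = 93.4 particles/mL × 2.1416 × 10^7 = 2.00 × 10^9 particles/mL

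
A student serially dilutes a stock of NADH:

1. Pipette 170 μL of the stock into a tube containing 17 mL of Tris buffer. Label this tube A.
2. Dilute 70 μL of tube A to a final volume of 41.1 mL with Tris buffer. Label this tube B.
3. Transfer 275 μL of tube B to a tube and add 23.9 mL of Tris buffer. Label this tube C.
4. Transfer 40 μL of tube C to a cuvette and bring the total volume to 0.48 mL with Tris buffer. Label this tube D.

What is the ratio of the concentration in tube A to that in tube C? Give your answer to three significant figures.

Step 1: 170 μL + 17 mL = 17170 μL total → factor 17170/170 = 101
Step 2: 70 μL brought to 41.1 mL → factor 41100/70 = 587.14
Step 3: 275 μL + 23.9 mL = 24175 μL total → factor 24175/275 = 87.909
Dilution factor to tube A = 101; to tube C = 5.2131 × 10^6
[tube A]/[tube C] = (factor to tube C)/(factor to tube A) = 5.2131 × 10^6/101 = 5.16 × 10^4

5.16 × 10^4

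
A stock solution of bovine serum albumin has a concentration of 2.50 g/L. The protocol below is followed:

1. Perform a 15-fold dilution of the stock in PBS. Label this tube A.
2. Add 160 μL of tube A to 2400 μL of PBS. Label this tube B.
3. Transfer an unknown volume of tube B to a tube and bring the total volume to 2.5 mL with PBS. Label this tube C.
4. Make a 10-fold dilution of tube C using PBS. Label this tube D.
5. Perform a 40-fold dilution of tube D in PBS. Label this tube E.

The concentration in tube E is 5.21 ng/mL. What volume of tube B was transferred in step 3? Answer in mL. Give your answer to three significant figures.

0.500 mL

Step 1: 15-fold → factor 15
Step 2: 160 μL + 2400 μL = 2560 μL total → factor 2560/160 = 16
Step 3: v brought to 2.5 mL → factor = 2.5 mL/v
Step 4: 10-fold → factor 10
Step 5: 40-fold → factor 40
Product of known-step factors = 96000
Overall factor = 2.50 g/L / (5.21 ng/mL) = 4.7985 × 10^5
Step-3 factor = 4.7985 × 10^5 / 96000 = 4.9984
v = 2.5 mL / 4.9984 = 0.500 mL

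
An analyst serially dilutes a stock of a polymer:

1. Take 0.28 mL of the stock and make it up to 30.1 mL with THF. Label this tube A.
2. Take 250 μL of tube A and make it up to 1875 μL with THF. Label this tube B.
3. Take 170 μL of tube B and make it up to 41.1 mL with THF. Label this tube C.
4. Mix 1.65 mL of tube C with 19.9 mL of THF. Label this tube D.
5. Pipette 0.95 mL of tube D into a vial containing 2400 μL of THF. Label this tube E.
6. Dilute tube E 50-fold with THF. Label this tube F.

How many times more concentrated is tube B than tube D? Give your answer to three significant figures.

3.16 × 10^3

Step 1: 0.28 mL brought to 30.1 mL → factor 30.1/0.28 = 107.5
Step 2: 250 μL brought to 1875 μL → factor 1875/250 = 7.5
Step 3: 170 μL brought to 41.1 mL → factor 41100/170 = 241.76
Step 4: 1.65 mL + 19.9 mL = 21.55 mL total → factor 21.55/1.65 = 13.061
Dilution factor to tube B = 806.25; to tube D = 2.5458 × 10^6
[tube B]/[tube D] = (factor to tube D)/(factor to tube B) = 2.5458 × 10^6/806.25 = 3.16 × 10^3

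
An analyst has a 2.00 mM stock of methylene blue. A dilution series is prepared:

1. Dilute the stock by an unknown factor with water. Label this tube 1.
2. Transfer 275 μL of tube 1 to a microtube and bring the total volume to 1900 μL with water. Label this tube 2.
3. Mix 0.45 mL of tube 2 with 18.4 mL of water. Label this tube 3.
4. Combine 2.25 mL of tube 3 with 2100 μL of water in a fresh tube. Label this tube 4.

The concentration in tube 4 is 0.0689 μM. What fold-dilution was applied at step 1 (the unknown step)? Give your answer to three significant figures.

Step 1: unknown factor x
Step 2: 275 μL brought to 1900 μL → factor 1900/275 = 6.9091
Step 3: 0.45 mL + 18.4 mL = 18.85 mL total → factor 18.85/0.45 = 41.889
Step 4: 2.25 mL + 2100 μL = 4.35 mL total → factor 4.35/2.25 = 1.9333
Product of known-step factors = 559.53
Overall factor = 2.00 mM / (0.0689 μM) = 29028
x = 29028 / 559.53 = 51.9

51.9-fold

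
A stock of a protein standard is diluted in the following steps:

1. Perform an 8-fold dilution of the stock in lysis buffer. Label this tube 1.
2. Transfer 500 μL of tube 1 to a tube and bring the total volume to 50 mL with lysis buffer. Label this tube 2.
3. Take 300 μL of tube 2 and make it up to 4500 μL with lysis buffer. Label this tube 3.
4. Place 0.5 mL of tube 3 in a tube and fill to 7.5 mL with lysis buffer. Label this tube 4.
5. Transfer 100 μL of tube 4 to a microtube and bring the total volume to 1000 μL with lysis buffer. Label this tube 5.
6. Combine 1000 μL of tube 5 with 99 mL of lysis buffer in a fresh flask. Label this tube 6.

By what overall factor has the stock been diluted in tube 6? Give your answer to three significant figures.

Step 1: 8-fold → factor 8
Step 2: 500 μL brought to 50 mL → factor 50000/500 = 100
Step 3: 300 μL brought to 4500 μL → factor 4500/300 = 15
Step 4: 0.5 mL brought to 7.5 mL → factor 7.5/0.5 = 15
Step 5: 100 μL brought to 1000 μL → factor 1000/100 = 10
Step 6: 1000 μL + 99 mL = 1 × 10^5 μL total → factor 1 × 10^5/1000 = 100
Overall dilution factor = 8 × 100 × 15 × 15 × 10 × 100 = 1.8 × 10^8

1.80 × 10^8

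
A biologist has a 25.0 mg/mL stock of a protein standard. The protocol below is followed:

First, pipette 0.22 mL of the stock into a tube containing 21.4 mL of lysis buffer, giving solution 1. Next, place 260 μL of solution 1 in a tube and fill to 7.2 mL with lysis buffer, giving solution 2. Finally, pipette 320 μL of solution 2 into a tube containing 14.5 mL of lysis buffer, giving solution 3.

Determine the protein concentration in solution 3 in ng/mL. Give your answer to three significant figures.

Step 1: 0.22 mL + 21.4 mL = 21.62 mL total → factor 21.62/0.22 = 98.273
Step 2: 260 μL brought to 7.2 mL → factor 7200/260 = 27.692
Step 3: 320 μL + 14.5 mL = 14820 μL total → factor 14820/320 = 46.312
Overall dilution factor = 98.273 × 27.692 × 46.312 = 1.2603 × 10^5
Final = 25.0 mg/mL / 1.2603 × 10^5 = 0.0001984 mg/mL = 198 ng/mL

198 ng/mL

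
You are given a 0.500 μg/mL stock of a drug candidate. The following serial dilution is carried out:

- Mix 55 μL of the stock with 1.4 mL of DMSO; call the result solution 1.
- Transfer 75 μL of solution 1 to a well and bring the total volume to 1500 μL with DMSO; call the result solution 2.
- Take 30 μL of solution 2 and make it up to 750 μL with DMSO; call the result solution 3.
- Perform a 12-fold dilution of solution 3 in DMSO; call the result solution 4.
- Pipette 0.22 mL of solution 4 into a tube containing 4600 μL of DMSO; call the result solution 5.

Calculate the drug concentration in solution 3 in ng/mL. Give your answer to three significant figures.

0.0378 ng/mL

Step 1: 55 μL + 1.4 mL = 1455 μL total → factor 1455/55 = 26.455
Step 2: 75 μL brought to 1500 μL → factor 1500/75 = 20
Step 3: 30 μL brought to 750 μL → factor 750/30 = 25
Dilution factor through solution 3 = 26.455 × 20 × 25 = 13227
[solution 3] = 0.500 μg/mL / 13227 = 3.780 × 10^-5 μg/mL = 0.0378 ng/mL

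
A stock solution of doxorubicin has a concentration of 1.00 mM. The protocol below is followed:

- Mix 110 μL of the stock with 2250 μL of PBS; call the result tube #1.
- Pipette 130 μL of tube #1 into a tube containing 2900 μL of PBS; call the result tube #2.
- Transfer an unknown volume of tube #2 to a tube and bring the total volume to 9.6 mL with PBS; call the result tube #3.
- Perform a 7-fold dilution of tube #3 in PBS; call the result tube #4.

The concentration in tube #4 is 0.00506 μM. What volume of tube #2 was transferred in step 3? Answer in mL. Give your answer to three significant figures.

0.170 mL

Step 1: 110 μL + 2250 μL = 2360 μL total → factor 2360/110 = 21.455
Step 2: 130 μL + 2900 μL = 3030 μL total → factor 3030/130 = 23.308
Step 3: v brought to 9.6 mL → factor = 9.6 mL/v
Step 4: 7-fold → factor 7
Product of known-step factors = 3500.4
Overall factor = 1.00 mM / (0.00506 μM) = 1.9763 × 10^5
Step-3 factor = 1.9763 × 10^5 / 3500.4 = 56.459
v = 9.6 mL / 56.459 = 0.170 mL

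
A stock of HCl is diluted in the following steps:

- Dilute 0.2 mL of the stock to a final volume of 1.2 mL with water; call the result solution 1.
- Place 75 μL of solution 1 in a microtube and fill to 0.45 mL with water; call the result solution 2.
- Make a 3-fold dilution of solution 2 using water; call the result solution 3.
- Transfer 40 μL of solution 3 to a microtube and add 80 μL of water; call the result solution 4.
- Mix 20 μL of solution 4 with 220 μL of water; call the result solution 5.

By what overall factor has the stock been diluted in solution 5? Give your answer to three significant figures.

3.89 × 10^3

Step 1: 0.2 mL brought to 1.2 mL → factor 1.2/0.2 = 6
Step 2: 75 μL brought to 0.45 mL → factor 450/75 = 6
Step 3: 3-fold → factor 3
Step 4: 40 μL + 80 μL = 120 μL total → factor 120/40 = 3
Step 5: 20 μL + 220 μL = 240 μL total → factor 240/20 = 12
Overall dilution factor = 6 × 6 × 3 × 3 × 12 = 3888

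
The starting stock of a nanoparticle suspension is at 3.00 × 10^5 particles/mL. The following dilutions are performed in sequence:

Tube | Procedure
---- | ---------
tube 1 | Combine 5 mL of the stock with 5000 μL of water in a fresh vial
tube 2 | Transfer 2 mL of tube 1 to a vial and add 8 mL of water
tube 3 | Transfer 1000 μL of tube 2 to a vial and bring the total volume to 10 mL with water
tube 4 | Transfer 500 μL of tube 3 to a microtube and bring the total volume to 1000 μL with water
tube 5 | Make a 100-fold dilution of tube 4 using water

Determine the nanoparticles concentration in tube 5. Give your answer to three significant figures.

15.0 particles/mL

Step 1: 5 mL + 5000 μL = 10 mL total → factor 10/5 = 2
Step 2: 2 mL + 8 mL = 10 mL total → factor 10/2 = 5
Step 3: 1000 μL brought to 10 mL → factor 10000/1000 = 10
Step 4: 500 μL brought to 1000 μL → factor 1000/500 = 2
Step 5: 100-fold → factor 100
Overall dilution factor = 2 × 5 × 10 × 2 × 100 = 20000
Final = 3.00 × 10^5 particles/mL / 20000 = 15.0 particles/mL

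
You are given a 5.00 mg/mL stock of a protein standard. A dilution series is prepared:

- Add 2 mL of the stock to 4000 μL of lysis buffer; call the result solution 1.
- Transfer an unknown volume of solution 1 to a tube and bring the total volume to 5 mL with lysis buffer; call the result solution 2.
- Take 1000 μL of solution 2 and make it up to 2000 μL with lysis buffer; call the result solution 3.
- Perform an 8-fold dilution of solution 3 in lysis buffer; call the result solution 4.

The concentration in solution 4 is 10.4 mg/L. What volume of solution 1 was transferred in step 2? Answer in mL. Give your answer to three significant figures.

Step 1: 2 mL + 4000 μL = 6 mL total → factor 6/2 = 3
Step 2: v brought to 5 mL → factor = 5 mL/v
Step 3: 1000 μL brought to 2000 μL → factor 2000/1000 = 2
Step 4: 8-fold → factor 8
Product of known-step factors = 48
Overall factor = 5.00 mg/mL / (10.4 mg/L) = 480.77
Step-2 factor = 480.77 / 48 = 10.016
v = 5 mL / 10.016 = 0.499 mL

0.499 mL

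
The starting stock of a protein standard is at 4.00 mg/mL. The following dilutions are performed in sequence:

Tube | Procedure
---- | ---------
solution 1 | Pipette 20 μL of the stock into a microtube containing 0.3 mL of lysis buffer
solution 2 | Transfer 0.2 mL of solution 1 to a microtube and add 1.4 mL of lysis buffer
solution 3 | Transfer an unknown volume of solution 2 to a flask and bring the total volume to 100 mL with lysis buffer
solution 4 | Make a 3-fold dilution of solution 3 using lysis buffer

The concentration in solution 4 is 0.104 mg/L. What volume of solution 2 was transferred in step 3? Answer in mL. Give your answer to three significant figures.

Step 1: 20 μL + 0.3 mL = 320 μL total → factor 320/20 = 16
Step 2: 0.2 mL + 1.4 mL = 1.6 mL total → factor 1.6/0.2 = 8
Step 3: v brought to 100 mL → factor = 100 mL/v
Step 4: 3-fold → factor 3
Product of known-step factors = 384
Overall factor = 4.00 mg/mL / (0.104 mg/L) = 38462
Step-3 factor = 38462 / 384 = 100.16
v = 100 mL / 100.16 = 0.998 mL

0.998 mL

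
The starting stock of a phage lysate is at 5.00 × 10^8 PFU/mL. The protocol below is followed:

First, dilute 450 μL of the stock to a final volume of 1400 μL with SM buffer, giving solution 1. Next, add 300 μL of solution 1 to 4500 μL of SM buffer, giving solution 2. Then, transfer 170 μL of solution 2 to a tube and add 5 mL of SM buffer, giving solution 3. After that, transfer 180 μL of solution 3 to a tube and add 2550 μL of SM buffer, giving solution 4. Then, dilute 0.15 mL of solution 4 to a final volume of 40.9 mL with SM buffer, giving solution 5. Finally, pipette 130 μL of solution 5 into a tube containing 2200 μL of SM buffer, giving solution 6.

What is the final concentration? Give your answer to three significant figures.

Step 1: 450 μL brought to 1400 μL → factor 1400/450 = 3.1111
Step 2: 300 μL + 4500 μL = 4800 μL total → factor 4800/300 = 16
Step 3: 170 μL + 5 mL = 5170 μL total → factor 5170/170 = 30.412
Step 4: 180 μL + 2550 μL = 2730 μL total → factor 2730/180 = 15.167
Step 5: 0.15 mL brought to 40.9 mL → factor 40.9/0.15 = 272.67
Step 6: 130 μL + 2200 μL = 2330 μL total → factor 2330/130 = 17.923
Overall dilution factor = 3.1111 × 16 × 30.412 × 15.167 × 272.67 × 17.923 = 1.122 × 10^8
Final = 5.00 × 10^8 PFU/mL / 1.122 × 10^8 = 4.46 PFU/mL

4.46 PFU/mL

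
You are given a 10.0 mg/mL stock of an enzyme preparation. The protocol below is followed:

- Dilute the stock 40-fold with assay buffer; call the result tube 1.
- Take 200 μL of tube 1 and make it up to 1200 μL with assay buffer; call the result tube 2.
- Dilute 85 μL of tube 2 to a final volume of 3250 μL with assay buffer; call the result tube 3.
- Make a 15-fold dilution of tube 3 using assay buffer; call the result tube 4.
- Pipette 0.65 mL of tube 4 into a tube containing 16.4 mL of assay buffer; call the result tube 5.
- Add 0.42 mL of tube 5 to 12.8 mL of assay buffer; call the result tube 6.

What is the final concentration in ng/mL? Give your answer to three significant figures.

Step 1: 40-fold → factor 40
Step 2: 200 μL brought to 1200 μL → factor 1200/200 = 6
Step 3: 85 μL brought to 3250 μL → factor 3250/85 = 38.235
Step 4: 15-fold → factor 15
Step 5: 0.65 mL + 16.4 mL = 17.05 mL total → factor 17.05/0.65 = 26.231
Step 6: 0.42 mL + 12.8 mL = 13.22 mL total → factor 13.22/0.42 = 31.476
Overall dilution factor = 40 × 6 × 38.235 × 15 × 26.231 × 31.476 = 1.1365 × 10^8
Final = 10.0 mg/mL / 1.1365 × 10^8 = 8.799 × 10^-8 mg/mL = 0.0880 ng/mL

0.0880 ng/mL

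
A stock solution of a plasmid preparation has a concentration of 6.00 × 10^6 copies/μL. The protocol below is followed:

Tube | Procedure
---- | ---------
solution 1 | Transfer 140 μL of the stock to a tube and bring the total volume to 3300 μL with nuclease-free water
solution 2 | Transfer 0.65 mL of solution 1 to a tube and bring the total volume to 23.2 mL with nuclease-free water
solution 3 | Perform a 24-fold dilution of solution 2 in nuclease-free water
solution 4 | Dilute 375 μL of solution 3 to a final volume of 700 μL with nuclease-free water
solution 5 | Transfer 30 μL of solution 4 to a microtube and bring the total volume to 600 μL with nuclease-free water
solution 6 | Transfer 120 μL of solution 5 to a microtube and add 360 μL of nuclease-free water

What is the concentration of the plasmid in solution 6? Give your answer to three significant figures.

1.99 copies/μL

Step 1: 140 μL brought to 3300 μL → factor 3300/140 = 23.571
Step 2: 0.65 mL brought to 23.2 mL → factor 23.2/0.65 = 35.692
Step 3: 24-fold → factor 24
Step 4: 375 μL brought to 700 μL → factor 700/375 = 1.8667
Step 5: 30 μL brought to 600 μL → factor 600/30 = 20
Step 6: 120 μL + 360 μL = 480 μL total → factor 480/120 = 4
Overall dilution factor = 23.571 × 35.692 × 24 × 1.8667 × 20 × 4 = 3.0153 × 10^6
Final = 6.00 × 10^6 copies/μL / 3.0153 × 10^6 = 1.99 copies/μL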